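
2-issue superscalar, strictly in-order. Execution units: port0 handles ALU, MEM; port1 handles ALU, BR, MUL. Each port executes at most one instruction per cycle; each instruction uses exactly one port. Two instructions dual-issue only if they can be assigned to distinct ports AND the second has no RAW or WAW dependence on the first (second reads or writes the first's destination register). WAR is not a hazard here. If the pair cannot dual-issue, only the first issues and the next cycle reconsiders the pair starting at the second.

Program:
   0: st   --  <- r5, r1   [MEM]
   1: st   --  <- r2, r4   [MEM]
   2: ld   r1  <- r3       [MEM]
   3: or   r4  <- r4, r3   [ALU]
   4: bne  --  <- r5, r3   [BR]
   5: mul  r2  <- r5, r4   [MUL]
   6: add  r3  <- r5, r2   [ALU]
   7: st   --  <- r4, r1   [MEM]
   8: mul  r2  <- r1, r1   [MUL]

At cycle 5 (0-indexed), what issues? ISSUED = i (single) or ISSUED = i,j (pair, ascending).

ISSUED = 6,7

0. st.MEM @i0  | no-port MEM/MEM
1. st.MEM @i1  | no-port MEM/MEM
2. ld.MEM;or.ALU @i2+i3  | dual
3. bne.BR @i4  | no-port BR/MUL
4. mul.MUL @i5  | RAW r2
5. add.ALU;st.MEM @i6+i7  | dual
6. mul.MUL @i8  | tail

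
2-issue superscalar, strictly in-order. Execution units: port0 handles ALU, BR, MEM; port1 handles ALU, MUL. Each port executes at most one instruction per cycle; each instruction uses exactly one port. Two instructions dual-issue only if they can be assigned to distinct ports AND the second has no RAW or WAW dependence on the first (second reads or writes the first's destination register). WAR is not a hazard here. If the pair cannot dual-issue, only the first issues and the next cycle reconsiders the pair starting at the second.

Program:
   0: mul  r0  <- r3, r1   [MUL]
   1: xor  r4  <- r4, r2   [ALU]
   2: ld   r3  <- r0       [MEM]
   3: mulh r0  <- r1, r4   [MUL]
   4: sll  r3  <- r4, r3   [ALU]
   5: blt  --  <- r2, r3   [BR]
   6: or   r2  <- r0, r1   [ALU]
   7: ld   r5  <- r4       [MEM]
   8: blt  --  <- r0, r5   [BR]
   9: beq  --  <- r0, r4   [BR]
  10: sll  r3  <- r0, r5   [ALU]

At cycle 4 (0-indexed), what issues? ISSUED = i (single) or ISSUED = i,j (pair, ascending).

ISSUED = 7

c0: i0&i1 mul.MUL xor.ALU  dual
c1: i2&i3 ld.MEM mulh.MUL  dual
c2: i4 sll.ALU  RAW r3
c3: i5&i6 blt.BR or.ALU  dual
c4: i7 ld.MEM  no-port MEM/BR
c5: i8 blt.BR  no-port BR/BR
c6: i9&i10 beq.BR sll.ALU  dual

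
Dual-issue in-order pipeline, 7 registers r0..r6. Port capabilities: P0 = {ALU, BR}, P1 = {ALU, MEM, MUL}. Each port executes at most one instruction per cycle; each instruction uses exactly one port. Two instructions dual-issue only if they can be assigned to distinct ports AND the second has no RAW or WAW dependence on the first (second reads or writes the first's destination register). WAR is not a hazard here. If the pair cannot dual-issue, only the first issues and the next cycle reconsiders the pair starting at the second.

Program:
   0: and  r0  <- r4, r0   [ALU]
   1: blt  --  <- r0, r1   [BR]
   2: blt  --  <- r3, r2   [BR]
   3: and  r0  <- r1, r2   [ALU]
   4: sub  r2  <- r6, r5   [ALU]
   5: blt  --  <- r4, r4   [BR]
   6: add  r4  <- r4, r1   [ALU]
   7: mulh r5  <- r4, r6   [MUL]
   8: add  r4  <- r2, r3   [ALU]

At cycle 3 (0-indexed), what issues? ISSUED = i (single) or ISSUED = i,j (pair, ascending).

ISSUED = 4,5

  cy0 -> i0 (and.ALU) RAW r0
  cy1 -> i1 (blt.BR) no-port BR/BR
  cy2 -> i2&i3 (blt.BR and.ALU) dual
  cy3 -> i4&i5 (sub.ALU blt.BR) dual
  cy4 -> i6 (add.ALU) RAW r4
  cy5 -> i7&i8 (mulh.MUL add.ALU) dual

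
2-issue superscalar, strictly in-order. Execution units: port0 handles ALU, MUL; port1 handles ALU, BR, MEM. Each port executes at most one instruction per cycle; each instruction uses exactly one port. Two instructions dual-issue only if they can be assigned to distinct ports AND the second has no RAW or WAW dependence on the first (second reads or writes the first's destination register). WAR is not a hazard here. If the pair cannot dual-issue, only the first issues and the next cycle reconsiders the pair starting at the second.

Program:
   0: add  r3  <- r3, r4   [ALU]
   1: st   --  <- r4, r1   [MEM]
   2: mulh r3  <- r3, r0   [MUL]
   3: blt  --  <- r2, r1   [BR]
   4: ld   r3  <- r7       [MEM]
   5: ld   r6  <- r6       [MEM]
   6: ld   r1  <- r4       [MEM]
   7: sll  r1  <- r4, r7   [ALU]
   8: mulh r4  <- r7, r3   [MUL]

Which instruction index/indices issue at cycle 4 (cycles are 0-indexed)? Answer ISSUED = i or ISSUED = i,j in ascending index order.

  cy0 -> i0/i1 (add+st) dual
  cy1 -> i2/i3 (mulh+blt) dual
  cy2 -> i4 (ld) no-port MEM/MEM
  cy3 -> i5 (ld) no-port MEM/MEM
  cy4 -> i6 (ld) WAW r1
  cy5 -> i7/i8 (sll+mulh) dual

ISSUED = 6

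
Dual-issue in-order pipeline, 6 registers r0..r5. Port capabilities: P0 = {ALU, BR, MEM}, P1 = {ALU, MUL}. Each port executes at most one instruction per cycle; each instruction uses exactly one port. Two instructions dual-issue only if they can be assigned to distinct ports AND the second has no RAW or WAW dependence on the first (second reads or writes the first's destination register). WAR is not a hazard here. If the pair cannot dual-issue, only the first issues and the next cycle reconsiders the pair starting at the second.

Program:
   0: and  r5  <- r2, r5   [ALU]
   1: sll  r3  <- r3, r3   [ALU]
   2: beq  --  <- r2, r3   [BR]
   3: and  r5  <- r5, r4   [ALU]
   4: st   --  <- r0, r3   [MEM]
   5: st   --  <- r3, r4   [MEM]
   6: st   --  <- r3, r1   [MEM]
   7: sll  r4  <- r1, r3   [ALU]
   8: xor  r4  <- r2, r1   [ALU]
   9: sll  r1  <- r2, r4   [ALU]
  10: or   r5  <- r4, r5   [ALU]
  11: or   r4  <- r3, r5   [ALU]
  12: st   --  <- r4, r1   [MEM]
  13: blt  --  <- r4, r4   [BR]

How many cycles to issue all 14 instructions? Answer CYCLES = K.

c0: i0/i1 and.ALU/sll.ALU  pair
c1: i2/i3 beq.BR/and.ALU  pair
c2: i4 st.MEM  no-port MEM/MEM
c3: i5 st.MEM  no-port MEM/MEM
c4: i6/i7 st.MEM/sll.ALU  pair
c5: i8 xor.ALU  RAW r4
c6: i9/i10 sll.ALU/or.ALU  pair
c7: i11 or.ALU  RAW r4
c8: i12 st.MEM  no-port MEM/BR
c9: i13 blt.BR  tail

CYCLES = 10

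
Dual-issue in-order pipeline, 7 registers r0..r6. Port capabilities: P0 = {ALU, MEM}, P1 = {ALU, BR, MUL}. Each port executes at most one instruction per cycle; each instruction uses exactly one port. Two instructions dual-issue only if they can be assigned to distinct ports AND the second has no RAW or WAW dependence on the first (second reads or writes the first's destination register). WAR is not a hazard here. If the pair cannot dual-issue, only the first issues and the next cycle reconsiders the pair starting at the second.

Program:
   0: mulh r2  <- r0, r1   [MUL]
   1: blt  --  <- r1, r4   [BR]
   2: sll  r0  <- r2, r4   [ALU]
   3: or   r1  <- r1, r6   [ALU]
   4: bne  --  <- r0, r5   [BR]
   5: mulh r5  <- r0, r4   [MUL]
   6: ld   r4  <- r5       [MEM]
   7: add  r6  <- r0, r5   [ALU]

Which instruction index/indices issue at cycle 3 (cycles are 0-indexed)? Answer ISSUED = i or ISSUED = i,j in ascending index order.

0. mulh @i0  | no-port MUL/BR
1. blt sll @i1/i2  | pair
2. or bne @i3/i4  | pair
3. mulh @i5  | RAW r5
4. ld add @i6/i7  | pair

ISSUED = 5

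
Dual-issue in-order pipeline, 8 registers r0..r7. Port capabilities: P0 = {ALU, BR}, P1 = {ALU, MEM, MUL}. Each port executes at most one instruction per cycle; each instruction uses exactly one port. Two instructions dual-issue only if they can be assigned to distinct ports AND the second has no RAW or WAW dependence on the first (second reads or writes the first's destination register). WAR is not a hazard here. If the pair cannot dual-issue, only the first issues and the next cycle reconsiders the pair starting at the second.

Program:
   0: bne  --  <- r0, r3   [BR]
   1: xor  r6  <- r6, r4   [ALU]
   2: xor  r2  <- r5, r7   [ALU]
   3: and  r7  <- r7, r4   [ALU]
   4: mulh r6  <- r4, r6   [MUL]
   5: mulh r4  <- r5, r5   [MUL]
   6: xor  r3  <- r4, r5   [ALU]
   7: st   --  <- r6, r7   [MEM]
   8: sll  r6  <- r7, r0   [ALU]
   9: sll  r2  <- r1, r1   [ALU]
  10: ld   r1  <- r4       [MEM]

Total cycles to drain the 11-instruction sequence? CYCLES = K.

CYCLES = 7

t=0 i0+i1:bne;xor ; dual
t=1 i2+i3:xor;and ; dual
t=2 i4:mulh ; no-port MUL/MUL
t=3 i5:mulh ; RAW r4
t=4 i6+i7:xor;st ; dual
t=5 i8+i9:sll;sll ; dual
t=6 i10:ld ; tail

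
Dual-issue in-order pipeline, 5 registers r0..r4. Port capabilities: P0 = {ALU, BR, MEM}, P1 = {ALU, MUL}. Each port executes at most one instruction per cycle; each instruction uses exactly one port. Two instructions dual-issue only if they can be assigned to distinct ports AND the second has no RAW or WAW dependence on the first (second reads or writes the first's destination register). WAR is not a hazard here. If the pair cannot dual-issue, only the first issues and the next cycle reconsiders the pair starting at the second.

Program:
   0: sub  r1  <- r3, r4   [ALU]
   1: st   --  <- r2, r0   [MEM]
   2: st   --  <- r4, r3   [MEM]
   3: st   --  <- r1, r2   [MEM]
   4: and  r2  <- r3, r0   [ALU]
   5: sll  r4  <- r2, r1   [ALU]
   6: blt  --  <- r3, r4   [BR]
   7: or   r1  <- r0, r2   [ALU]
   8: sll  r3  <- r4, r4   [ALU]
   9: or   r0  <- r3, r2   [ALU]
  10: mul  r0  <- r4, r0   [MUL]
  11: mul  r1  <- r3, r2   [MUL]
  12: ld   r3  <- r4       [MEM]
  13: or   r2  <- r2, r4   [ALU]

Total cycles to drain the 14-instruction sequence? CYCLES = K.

0. sub;st @i0&i1  | dual
1. st @i2  | no-port MEM/MEM
2. st;and @i3&i4  | dual
3. sll @i5  | RAW r4
4. blt;or @i6&i7  | dual
5. sll @i8  | RAW r3
6. or @i9  | RAW+WAW r0
7. mul @i10  | no-port MUL/MUL
8. mul;ld @i11&i12  | dual
9. or @i13  | tail

CYCLES = 10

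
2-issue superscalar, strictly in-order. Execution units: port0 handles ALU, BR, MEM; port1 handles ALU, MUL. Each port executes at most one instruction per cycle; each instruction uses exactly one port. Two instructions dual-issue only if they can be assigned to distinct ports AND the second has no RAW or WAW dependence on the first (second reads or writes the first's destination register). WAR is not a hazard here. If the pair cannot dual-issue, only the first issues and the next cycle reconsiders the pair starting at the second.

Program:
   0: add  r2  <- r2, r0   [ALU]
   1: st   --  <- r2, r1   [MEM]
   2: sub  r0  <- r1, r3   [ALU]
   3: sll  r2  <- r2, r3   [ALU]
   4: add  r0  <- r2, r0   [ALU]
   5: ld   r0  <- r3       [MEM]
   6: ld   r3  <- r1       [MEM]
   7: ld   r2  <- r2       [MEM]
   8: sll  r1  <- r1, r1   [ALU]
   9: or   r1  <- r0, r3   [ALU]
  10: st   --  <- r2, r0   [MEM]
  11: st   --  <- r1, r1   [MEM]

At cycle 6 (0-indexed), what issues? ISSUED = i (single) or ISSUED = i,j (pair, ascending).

ISSUED = 7,8

t=0 i0:add.ALU ; RAW r2
t=1 i1+i2:st.MEM/sub.ALU ; dual
t=2 i3:sll.ALU ; RAW r2
t=3 i4:add.ALU ; WAW r0
t=4 i5:ld.MEM ; no-port MEM/MEM
t=5 i6:ld.MEM ; no-port MEM/MEM
t=6 i7+i8:ld.MEM/sll.ALU ; dual
t=7 i9+i10:or.ALU/st.MEM ; dual
t=8 i11:st.MEM ; tail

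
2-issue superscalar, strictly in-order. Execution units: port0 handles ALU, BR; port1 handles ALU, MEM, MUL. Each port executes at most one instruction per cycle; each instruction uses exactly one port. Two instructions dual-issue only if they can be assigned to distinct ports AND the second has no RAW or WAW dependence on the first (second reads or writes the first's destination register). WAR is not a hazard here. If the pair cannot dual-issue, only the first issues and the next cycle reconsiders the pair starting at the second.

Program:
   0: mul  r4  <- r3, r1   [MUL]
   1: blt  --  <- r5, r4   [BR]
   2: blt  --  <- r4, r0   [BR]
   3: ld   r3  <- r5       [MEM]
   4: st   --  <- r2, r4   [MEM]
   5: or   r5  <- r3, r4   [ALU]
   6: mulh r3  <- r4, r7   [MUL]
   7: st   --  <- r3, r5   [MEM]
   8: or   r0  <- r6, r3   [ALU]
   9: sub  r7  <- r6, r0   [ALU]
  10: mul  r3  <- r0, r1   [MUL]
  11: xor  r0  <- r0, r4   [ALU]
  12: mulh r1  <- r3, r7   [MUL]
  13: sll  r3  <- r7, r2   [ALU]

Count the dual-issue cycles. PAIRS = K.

PAIRS = 5

t=0 i0:mul.MUL ; RAW r4
t=1 i1:blt.BR ; no-port BR/BR
t=2 i2/i3:blt.BR/ld.MEM ; pair
t=3 i4/i5:st.MEM/or.ALU ; pair
t=4 i6:mulh.MUL ; no-port MUL/MEM
t=5 i7/i8:st.MEM/or.ALU ; pair
t=6 i9/i10:sub.ALU/mul.MUL ; pair
t=7 i11/i12:xor.ALU/mulh.MUL ; pair
t=8 i13:sll.ALU ; tail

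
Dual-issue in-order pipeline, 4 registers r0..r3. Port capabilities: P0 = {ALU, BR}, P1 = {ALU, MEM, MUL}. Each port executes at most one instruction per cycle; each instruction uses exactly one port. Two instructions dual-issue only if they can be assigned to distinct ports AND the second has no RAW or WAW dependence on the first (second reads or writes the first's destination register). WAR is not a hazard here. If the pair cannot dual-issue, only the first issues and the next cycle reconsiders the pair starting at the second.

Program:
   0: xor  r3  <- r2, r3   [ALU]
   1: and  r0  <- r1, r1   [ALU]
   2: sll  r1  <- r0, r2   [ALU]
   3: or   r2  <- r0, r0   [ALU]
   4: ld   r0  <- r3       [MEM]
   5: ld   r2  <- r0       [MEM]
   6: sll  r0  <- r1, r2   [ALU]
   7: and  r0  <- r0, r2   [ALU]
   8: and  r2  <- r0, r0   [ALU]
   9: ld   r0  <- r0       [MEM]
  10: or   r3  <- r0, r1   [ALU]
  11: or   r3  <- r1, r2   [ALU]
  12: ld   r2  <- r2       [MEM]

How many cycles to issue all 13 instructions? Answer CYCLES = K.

CYCLES = 9

#0 head=0: xor and i0/i1 2-wide
#1 head=2: sll or i2/i3 2-wide
#2 head=4: ld i4 no-port MEM/MEM
#3 head=5: ld i5 RAW r2
#4 head=6: sll i6 RAW+WAW r0
#5 head=7: and i7 RAW r0
#6 head=8: and ld i8/i9 2-wide
#7 head=10: or i10 WAW r3
#8 head=11: or ld i11/i12 2-wide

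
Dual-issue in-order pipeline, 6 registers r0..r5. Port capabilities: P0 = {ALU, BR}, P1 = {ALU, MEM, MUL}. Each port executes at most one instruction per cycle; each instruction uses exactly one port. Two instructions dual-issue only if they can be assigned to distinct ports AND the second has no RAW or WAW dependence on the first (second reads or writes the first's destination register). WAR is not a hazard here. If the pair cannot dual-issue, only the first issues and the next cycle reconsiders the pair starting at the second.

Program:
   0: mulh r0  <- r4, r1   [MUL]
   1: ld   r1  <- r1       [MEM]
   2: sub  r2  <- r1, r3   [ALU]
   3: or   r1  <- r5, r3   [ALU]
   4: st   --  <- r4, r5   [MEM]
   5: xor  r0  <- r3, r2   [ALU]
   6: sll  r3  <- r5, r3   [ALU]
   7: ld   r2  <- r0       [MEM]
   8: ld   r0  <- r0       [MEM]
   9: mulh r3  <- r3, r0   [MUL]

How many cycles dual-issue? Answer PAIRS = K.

0. mulh @i0  | no-port MUL/MEM
1. ld @i1  | RAW r1
2. sub;or @i2&i3  | pair
3. st;xor @i4&i5  | pair
4. sll;ld @i6&i7  | pair
5. ld @i8  | no-port MEM/MUL
6. mulh @i9  | tail

PAIRS = 3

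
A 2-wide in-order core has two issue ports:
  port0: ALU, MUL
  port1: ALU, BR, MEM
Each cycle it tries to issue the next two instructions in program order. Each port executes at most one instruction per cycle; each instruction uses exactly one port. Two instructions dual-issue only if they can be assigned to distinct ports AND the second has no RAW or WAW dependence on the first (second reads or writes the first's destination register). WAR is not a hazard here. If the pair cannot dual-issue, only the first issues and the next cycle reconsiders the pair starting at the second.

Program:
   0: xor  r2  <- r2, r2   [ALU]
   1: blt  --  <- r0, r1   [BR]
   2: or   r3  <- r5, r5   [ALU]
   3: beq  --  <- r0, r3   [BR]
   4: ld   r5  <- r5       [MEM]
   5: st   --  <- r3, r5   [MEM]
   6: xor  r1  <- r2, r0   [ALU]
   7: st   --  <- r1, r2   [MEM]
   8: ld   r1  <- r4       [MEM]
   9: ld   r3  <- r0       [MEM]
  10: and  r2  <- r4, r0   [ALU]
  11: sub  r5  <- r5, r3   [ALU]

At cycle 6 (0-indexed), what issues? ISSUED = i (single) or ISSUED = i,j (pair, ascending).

[0] i0&i1  xor.ALU blt.BR  -- pair
[1] i2  or.ALU  -- RAW r3
[2] i3  beq.BR  -- no-port BR/MEM
[3] i4  ld.MEM  -- no-port MEM/MEM
[4] i5&i6  st.MEM xor.ALU  -- pair
[5] i7  st.MEM  -- no-port MEM/MEM
[6] i8  ld.MEM  -- no-port MEM/MEM
[7] i9&i10  ld.MEM and.ALU  -- pair
[8] i11  sub.ALU  -- tail

ISSUED = 8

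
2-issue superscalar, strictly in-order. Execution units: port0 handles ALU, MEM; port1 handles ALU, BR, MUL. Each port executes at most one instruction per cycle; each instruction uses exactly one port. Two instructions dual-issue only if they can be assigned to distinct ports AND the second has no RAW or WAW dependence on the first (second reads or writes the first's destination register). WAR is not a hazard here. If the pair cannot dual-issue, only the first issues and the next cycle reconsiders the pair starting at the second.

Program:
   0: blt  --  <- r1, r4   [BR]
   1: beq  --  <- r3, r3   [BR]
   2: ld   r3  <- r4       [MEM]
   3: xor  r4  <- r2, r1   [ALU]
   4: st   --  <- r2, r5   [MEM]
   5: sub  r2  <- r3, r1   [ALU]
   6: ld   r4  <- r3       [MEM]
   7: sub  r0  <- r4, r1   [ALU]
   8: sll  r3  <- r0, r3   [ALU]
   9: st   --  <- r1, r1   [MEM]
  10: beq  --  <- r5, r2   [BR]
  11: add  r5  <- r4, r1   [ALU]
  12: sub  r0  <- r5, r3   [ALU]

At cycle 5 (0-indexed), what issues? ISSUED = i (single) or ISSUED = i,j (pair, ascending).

  cy0 -> i0 (blt) no-port BR/BR
  cy1 -> i1,i2 (beq;ld) 2-wide
  cy2 -> i3,i4 (xor;st) 2-wide
  cy3 -> i5,i6 (sub;ld) 2-wide
  cy4 -> i7 (sub) RAW r0
  cy5 -> i8,i9 (sll;st) 2-wide
  cy6 -> i10,i11 (beq;add) 2-wide
  cy7 -> i12 (sub) tail

ISSUED = 8,9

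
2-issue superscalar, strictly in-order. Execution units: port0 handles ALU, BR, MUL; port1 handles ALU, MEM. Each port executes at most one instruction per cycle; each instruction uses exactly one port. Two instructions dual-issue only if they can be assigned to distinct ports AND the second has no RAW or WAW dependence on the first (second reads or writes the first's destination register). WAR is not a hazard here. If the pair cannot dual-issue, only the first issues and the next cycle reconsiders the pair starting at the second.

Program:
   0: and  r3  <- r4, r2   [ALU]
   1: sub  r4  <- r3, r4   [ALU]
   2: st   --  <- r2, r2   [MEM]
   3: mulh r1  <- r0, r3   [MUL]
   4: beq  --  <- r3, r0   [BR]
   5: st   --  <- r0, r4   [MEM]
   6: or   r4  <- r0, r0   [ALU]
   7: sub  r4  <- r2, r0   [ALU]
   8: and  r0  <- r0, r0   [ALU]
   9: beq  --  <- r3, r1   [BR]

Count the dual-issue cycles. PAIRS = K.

PAIRS = 3

c0: i0 and  RAW r3
c1: i1/i2 sub/st  2-wide
c2: i3 mulh  no-port MUL/BR
c3: i4/i5 beq/st  2-wide
c4: i6 or  WAW r4
c5: i7/i8 sub/and  2-wide
c6: i9 beq  tail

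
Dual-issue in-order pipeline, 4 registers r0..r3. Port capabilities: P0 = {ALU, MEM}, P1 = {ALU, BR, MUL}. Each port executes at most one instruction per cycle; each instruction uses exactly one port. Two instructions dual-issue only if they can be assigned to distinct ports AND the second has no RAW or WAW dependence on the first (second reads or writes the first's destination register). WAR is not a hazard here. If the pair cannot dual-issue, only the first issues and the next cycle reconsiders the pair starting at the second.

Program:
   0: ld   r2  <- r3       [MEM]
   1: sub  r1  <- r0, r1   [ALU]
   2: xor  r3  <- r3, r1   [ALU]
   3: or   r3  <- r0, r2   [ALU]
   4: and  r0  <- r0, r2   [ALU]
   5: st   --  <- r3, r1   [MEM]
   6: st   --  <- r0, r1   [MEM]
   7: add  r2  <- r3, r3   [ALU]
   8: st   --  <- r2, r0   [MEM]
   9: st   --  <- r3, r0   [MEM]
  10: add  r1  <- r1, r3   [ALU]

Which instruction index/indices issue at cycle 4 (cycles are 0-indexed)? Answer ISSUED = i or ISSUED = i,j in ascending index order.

[0] i0&i1  ld/sub  -- dual
[1] i2  xor  -- WAW r3
[2] i3&i4  or/and  -- dual
[3] i5  st  -- no-port MEM/MEM
[4] i6&i7  st/add  -- dual
[5] i8  st  -- no-port MEM/MEM
[6] i9&i10  st/add  -- dual

ISSUED = 6,7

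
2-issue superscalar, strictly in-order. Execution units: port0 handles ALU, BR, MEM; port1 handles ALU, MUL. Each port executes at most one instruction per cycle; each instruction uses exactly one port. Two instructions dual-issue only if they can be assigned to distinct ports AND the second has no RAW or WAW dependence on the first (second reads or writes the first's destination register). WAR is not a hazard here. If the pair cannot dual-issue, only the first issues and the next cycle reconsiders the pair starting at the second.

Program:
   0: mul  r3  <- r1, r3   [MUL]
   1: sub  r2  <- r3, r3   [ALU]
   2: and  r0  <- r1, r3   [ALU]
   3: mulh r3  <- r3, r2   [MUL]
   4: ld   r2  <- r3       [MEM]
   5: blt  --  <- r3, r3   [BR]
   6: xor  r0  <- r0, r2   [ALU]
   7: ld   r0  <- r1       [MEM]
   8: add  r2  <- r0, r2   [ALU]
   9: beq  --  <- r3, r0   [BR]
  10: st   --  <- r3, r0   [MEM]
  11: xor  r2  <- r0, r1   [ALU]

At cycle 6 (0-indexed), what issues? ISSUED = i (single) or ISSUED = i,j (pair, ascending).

ISSUED = 8,9

0. mul.MUL @i0  | RAW r3
1. sub.ALU/and.ALU @i1&i2  | pair
2. mulh.MUL @i3  | RAW r3
3. ld.MEM @i4  | no-port MEM/BR
4. blt.BR/xor.ALU @i5&i6  | pair
5. ld.MEM @i7  | RAW r0
6. add.ALU/beq.BR @i8&i9  | pair
7. st.MEM/xor.ALU @i10&i11  | pair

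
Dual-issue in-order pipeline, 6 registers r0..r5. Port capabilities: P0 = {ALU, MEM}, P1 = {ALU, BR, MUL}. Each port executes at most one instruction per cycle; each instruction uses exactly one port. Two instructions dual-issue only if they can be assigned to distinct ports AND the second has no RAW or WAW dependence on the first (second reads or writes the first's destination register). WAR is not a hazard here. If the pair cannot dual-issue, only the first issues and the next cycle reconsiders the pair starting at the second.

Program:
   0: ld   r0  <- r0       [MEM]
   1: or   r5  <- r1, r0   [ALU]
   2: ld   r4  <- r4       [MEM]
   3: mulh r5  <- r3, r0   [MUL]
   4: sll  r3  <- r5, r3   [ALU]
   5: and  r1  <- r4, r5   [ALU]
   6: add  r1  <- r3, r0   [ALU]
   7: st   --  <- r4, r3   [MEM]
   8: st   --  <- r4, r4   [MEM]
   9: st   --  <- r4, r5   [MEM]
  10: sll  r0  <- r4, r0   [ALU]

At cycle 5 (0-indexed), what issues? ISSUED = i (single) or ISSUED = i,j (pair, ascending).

ISSUED = 8

#0 head=0: ld.MEM i0 RAW r0
#1 head=1: or.ALU ld.MEM i1,i2 dual
#2 head=3: mulh.MUL i3 RAW r5
#3 head=4: sll.ALU and.ALU i4,i5 dual
#4 head=6: add.ALU st.MEM i6,i7 dual
#5 head=8: st.MEM i8 no-port MEM/MEM
#6 head=9: st.MEM sll.ALU i9,i10 dual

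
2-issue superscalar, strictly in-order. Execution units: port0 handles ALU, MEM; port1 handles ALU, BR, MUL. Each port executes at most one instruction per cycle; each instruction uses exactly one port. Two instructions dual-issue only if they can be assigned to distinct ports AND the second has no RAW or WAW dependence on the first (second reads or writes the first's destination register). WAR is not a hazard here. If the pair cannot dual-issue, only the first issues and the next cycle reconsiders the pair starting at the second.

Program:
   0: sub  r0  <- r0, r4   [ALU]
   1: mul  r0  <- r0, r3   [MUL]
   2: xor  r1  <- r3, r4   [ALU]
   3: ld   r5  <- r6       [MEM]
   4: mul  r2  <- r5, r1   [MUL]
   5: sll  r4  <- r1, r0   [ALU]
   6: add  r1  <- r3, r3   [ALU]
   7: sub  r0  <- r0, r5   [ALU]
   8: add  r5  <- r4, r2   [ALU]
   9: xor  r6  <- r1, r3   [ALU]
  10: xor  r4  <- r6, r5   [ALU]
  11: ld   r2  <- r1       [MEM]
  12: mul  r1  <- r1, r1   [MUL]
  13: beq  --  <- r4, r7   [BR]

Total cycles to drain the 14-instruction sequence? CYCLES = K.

c0: i0 sub.ALU  RAW+WAW r0
c1: i1,i2 mul.MUL;xor.ALU  2-wide
c2: i3 ld.MEM  RAW r5
c3: i4,i5 mul.MUL;sll.ALU  2-wide
c4: i6,i7 add.ALU;sub.ALU  2-wide
c5: i8,i9 add.ALU;xor.ALU  2-wide
c6: i10,i11 xor.ALU;ld.MEM  2-wide
c7: i12 mul.MUL  no-port MUL/BR
c8: i13 beq.BR  tail

CYCLES = 9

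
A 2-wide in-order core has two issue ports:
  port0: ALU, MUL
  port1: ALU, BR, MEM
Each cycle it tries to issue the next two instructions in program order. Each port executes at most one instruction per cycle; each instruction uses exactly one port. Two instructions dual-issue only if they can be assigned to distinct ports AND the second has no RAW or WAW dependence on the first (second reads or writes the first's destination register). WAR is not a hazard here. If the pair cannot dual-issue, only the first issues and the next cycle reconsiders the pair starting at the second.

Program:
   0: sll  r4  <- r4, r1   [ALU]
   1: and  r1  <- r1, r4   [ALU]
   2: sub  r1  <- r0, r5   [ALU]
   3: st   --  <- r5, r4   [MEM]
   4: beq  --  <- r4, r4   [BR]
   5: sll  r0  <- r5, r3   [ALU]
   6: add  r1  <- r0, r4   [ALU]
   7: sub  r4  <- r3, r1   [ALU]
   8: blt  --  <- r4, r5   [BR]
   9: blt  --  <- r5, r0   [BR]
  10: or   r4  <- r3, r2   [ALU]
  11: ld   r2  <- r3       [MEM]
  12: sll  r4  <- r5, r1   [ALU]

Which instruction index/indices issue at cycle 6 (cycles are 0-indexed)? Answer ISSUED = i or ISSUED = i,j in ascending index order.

ISSUED = 8

0. sll.ALU @i0  | RAW r4
1. and.ALU @i1  | WAW r1
2. sub.ALU+st.MEM @i2,i3  | 2-wide
3. beq.BR+sll.ALU @i4,i5  | 2-wide
4. add.ALU @i6  | RAW r1
5. sub.ALU @i7  | RAW r4
6. blt.BR @i8  | no-port BR/BR
7. blt.BR+or.ALU @i9,i10  | 2-wide
8. ld.MEM+sll.ALU @i11,i12  | 2-wide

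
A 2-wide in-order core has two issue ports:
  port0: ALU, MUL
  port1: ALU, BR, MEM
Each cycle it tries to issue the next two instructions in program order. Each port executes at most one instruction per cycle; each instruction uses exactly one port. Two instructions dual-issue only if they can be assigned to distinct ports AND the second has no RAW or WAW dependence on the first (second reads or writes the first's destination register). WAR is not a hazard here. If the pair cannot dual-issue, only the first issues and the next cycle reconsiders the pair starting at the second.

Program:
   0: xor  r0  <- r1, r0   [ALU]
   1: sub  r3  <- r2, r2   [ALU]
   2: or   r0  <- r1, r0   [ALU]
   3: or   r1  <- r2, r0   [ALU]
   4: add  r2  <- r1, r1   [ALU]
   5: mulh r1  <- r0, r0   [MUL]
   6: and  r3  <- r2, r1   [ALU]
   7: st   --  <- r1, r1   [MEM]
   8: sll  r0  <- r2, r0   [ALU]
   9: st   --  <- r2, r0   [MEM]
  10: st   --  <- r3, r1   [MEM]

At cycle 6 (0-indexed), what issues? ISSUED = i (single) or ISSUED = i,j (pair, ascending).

t=0 i0/i1:xor+sub ; pair
t=1 i2:or ; RAW r0
t=2 i3:or ; RAW r1
t=3 i4/i5:add+mulh ; pair
t=4 i6/i7:and+st ; pair
t=5 i8:sll ; RAW r0
t=6 i9:st ; no-port MEM/MEM
t=7 i10:st ; tail

ISSUED = 9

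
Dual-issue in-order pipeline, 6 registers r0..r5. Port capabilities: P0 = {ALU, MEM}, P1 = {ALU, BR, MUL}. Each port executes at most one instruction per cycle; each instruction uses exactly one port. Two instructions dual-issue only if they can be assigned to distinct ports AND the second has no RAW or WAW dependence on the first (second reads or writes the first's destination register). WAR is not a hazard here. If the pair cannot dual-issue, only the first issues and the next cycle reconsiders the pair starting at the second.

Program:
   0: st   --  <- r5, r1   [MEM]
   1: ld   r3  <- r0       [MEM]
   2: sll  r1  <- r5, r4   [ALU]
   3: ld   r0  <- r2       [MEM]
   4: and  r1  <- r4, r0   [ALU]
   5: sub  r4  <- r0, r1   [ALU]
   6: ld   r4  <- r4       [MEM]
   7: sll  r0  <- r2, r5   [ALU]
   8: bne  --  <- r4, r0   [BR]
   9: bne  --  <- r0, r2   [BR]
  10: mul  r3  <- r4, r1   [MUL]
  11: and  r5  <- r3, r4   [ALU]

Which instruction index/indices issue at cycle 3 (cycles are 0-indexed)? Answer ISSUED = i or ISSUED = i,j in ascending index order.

ISSUED = 4

c0: i0 st.MEM  no-port MEM/MEM
c1: i1&i2 ld.MEM sll.ALU  2-wide
c2: i3 ld.MEM  RAW r0
c3: i4 and.ALU  RAW r1
c4: i5 sub.ALU  RAW+WAW r4
c5: i6&i7 ld.MEM sll.ALU  2-wide
c6: i8 bne.BR  no-port BR/BR
c7: i9 bne.BR  no-port BR/MUL
c8: i10 mul.MUL  RAW r3
c9: i11 and.ALU  tail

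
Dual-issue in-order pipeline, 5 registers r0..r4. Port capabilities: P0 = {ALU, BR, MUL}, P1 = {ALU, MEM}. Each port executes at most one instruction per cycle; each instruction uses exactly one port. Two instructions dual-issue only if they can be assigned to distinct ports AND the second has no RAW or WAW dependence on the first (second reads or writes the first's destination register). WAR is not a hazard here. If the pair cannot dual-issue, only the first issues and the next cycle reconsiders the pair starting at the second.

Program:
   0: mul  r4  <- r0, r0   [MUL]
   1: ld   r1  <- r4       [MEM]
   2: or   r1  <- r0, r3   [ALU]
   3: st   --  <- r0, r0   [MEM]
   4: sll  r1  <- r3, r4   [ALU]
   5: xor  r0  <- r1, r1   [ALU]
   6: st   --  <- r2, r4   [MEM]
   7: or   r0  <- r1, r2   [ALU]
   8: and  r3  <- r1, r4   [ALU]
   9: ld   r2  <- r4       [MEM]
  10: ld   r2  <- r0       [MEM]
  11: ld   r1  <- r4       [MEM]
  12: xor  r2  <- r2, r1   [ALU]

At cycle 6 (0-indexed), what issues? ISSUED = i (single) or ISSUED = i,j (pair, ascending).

ISSUED = 9

c0: i0 mul.MUL  RAW r4
c1: i1 ld.MEM  WAW r1
c2: i2/i3 or.ALU;st.MEM  2-wide
c3: i4 sll.ALU  RAW r1
c4: i5/i6 xor.ALU;st.MEM  2-wide
c5: i7/i8 or.ALU;and.ALU  2-wide
c6: i9 ld.MEM  no-port MEM/MEM
c7: i10 ld.MEM  no-port MEM/MEM
c8: i11 ld.MEM  RAW r1
c9: i12 xor.ALU  tail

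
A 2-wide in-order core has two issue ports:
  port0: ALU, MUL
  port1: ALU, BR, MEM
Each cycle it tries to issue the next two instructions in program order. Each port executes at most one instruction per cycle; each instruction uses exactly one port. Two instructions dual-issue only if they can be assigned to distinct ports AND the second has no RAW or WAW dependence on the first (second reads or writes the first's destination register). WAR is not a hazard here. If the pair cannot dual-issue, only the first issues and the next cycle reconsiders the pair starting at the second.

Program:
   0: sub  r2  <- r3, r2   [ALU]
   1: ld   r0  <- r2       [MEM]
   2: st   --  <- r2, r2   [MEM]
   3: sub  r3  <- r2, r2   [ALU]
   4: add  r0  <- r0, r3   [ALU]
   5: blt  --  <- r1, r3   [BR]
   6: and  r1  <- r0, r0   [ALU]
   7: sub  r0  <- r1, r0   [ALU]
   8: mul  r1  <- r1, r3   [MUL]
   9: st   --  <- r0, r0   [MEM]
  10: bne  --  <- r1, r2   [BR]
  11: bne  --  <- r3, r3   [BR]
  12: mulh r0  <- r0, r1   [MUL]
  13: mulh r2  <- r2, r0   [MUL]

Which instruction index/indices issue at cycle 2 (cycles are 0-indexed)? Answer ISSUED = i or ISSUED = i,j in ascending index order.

ISSUED = 2,3

t=0 i0:sub.ALU ; RAW r2
t=1 i1:ld.MEM ; no-port MEM/MEM
t=2 i2&i3:st.MEM sub.ALU ; 2-wide
t=3 i4&i5:add.ALU blt.BR ; 2-wide
t=4 i6:and.ALU ; RAW r1
t=5 i7&i8:sub.ALU mul.MUL ; 2-wide
t=6 i9:st.MEM ; no-port MEM/BR
t=7 i10:bne.BR ; no-port BR/BR
t=8 i11&i12:bne.BR mulh.MUL ; 2-wide
t=9 i13:mulh.MUL ; tail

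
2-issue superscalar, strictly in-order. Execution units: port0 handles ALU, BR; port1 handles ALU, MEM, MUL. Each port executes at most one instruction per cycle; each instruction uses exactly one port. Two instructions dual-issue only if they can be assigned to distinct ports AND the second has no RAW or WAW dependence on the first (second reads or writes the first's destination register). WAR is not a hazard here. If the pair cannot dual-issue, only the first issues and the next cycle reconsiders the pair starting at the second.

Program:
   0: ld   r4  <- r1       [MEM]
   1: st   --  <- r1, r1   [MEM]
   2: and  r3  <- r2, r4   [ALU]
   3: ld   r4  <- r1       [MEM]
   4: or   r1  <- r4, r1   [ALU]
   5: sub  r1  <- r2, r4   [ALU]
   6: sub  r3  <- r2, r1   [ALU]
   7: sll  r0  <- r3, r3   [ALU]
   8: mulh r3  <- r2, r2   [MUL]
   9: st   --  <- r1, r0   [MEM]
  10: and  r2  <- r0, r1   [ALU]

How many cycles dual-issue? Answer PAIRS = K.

#0 head=0: ld.MEM i0 no-port MEM/MEM
#1 head=1: st.MEM and.ALU i1&i2 pair
#2 head=3: ld.MEM i3 RAW r4
#3 head=4: or.ALU i4 WAW r1
#4 head=5: sub.ALU i5 RAW r1
#5 head=6: sub.ALU i6 RAW r3
#6 head=7: sll.ALU mulh.MUL i7&i8 pair
#7 head=9: st.MEM and.ALU i9&i10 pair

PAIRS = 3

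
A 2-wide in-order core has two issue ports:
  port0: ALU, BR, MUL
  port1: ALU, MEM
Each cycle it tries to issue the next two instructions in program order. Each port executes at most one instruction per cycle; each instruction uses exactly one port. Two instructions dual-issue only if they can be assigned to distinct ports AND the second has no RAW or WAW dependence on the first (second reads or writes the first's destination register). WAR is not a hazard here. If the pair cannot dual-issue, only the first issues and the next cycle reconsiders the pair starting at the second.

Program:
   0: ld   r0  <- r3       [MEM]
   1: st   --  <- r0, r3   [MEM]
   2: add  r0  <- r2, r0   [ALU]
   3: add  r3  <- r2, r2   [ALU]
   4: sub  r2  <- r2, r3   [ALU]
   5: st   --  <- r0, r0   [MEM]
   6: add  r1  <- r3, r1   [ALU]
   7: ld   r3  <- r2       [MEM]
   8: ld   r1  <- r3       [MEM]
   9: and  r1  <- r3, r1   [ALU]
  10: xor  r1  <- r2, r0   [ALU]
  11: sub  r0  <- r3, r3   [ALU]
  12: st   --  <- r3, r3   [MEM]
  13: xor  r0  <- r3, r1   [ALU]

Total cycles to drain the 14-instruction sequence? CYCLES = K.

CYCLES = 9

  cy0 -> i0 (ld) no-port MEM/MEM
  cy1 -> i1&i2 (st/add) dual
  cy2 -> i3 (add) RAW r3
  cy3 -> i4&i5 (sub/st) dual
  cy4 -> i6&i7 (add/ld) dual
  cy5 -> i8 (ld) RAW+WAW r1
  cy6 -> i9 (and) WAW r1
  cy7 -> i10&i11 (xor/sub) dual
  cy8 -> i12&i13 (st/xor) dual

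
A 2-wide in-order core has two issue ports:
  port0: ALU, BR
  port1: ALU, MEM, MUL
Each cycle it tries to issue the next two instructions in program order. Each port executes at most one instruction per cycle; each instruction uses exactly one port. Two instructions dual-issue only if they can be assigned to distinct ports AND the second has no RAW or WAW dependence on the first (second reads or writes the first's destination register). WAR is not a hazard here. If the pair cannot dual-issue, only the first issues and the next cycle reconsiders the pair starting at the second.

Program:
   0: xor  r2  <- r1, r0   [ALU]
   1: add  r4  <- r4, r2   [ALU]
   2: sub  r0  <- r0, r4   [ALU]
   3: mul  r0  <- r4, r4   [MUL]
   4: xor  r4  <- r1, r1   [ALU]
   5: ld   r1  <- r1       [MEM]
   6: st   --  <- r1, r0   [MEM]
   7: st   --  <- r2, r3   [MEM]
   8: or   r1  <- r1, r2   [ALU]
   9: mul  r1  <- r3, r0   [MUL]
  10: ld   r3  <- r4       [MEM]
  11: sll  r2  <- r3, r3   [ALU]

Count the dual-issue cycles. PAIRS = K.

PAIRS = 2

  cy0 -> i0 (xor.ALU) RAW r2
  cy1 -> i1 (add.ALU) RAW r4
  cy2 -> i2 (sub.ALU) WAW r0
  cy3 -> i3&i4 (mul.MUL;xor.ALU) 2-wide
  cy4 -> i5 (ld.MEM) no-port MEM/MEM
  cy5 -> i6 (st.MEM) no-port MEM/MEM
  cy6 -> i7&i8 (st.MEM;or.ALU) 2-wide
  cy7 -> i9 (mul.MUL) no-port MUL/MEM
  cy8 -> i10 (ld.MEM) RAW r3
  cy9 -> i11 (sll.ALU) tail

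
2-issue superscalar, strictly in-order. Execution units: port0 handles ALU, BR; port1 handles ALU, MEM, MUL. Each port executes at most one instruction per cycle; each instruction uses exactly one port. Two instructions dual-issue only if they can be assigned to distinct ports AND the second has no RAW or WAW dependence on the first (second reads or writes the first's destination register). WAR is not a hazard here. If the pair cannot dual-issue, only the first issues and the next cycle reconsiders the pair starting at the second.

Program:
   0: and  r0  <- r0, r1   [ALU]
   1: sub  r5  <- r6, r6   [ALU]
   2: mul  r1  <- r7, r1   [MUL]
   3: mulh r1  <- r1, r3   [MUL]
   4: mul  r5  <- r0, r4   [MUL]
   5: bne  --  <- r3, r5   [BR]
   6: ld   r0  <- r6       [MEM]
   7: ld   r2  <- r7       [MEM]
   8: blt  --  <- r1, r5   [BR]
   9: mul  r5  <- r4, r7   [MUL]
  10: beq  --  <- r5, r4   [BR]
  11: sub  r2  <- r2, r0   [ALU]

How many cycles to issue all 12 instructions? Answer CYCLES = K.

0. and sub @i0+i1  | 2-wide
1. mul @i2  | no-port MUL/MUL
2. mulh @i3  | no-port MUL/MUL
3. mul @i4  | RAW r5
4. bne ld @i5+i6  | 2-wide
5. ld blt @i7+i8  | 2-wide
6. mul @i9  | RAW r5
7. beq sub @i10+i11  | 2-wide

CYCLES = 8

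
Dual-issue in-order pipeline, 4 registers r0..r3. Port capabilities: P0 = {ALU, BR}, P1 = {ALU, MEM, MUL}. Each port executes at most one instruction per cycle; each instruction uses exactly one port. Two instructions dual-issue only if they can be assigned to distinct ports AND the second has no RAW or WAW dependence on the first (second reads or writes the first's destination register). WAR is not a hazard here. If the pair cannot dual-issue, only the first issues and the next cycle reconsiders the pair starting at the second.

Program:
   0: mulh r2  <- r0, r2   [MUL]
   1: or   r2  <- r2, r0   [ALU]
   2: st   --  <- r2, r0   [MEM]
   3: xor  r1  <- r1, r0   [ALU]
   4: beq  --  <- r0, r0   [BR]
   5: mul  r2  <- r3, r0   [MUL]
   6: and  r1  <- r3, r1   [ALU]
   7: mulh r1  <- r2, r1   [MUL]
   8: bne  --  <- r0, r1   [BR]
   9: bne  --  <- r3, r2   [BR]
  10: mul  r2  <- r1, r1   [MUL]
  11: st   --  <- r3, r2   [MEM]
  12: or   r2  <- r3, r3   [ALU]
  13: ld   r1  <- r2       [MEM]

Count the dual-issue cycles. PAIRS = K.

#0 head=0: mulh i0 RAW+WAW r2
#1 head=1: or i1 RAW r2
#2 head=2: st+xor i2/i3 pair
#3 head=4: beq+mul i4/i5 pair
#4 head=6: and i6 RAW+WAW r1
#5 head=7: mulh i7 RAW r1
#6 head=8: bne i8 no-port BR/BR
#7 head=9: bne+mul i9/i10 pair
#8 head=11: st+or i11/i12 pair
#9 head=13: ld i13 tail

PAIRS = 4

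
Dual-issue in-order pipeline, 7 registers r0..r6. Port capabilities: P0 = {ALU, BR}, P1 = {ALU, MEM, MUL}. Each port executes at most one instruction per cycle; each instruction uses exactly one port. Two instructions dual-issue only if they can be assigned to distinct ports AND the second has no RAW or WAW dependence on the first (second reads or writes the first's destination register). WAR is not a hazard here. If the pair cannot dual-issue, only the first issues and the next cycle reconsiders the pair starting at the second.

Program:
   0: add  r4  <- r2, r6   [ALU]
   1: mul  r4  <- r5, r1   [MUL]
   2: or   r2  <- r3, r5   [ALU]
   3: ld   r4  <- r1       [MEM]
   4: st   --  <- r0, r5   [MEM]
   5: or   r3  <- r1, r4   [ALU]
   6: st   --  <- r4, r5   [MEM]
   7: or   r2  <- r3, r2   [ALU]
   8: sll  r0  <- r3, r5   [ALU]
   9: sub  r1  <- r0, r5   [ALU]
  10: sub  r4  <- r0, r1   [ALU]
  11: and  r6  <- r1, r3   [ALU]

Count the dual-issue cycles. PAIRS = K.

0. add @i0  | WAW r4
1. mul/or @i1/i2  | 2-wide
2. ld @i3  | no-port MEM/MEM
3. st/or @i4/i5  | 2-wide
4. st/or @i6/i7  | 2-wide
5. sll @i8  | RAW r0
6. sub @i9  | RAW r1
7. sub/and @i10/i11  | 2-wide

PAIRS = 4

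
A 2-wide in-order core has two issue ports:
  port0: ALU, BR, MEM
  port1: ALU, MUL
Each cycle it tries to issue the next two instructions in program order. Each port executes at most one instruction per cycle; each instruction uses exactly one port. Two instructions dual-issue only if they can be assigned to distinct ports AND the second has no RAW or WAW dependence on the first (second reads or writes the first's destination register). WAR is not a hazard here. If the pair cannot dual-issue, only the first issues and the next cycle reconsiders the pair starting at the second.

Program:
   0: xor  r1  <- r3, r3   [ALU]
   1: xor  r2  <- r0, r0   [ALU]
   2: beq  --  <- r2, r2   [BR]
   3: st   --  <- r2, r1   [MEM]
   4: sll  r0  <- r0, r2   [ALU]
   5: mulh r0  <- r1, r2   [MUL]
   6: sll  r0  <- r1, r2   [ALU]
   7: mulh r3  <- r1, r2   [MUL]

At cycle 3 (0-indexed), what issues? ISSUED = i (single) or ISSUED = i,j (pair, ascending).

0. xor xor @i0&i1  | 2-wide
1. beq @i2  | no-port BR/MEM
2. st sll @i3&i4  | 2-wide
3. mulh @i5  | WAW r0
4. sll mulh @i6&i7  | 2-wide

ISSUED = 5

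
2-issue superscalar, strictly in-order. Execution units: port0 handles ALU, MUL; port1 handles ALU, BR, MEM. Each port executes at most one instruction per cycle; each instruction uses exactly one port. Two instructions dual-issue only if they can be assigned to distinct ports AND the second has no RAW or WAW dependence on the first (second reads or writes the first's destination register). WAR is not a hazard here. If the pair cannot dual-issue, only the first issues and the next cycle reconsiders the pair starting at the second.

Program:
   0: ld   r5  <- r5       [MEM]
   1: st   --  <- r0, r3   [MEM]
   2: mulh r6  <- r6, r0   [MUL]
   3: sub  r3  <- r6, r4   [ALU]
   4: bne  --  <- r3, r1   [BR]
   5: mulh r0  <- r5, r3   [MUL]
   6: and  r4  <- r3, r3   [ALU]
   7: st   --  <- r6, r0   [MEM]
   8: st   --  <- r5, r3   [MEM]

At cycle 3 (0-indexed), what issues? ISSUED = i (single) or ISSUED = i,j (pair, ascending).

ISSUED = 4,5

0. ld @i0  | no-port MEM/MEM
1. st+mulh @i1/i2  | pair
2. sub @i3  | RAW r3
3. bne+mulh @i4/i5  | pair
4. and+st @i6/i7  | pair
5. st @i8  | tail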